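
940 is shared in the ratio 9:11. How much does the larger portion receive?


Total parts = 9 + 11 = 20
Value per part = 940 / 20 = 47
First share = 9 * 47 = 423
Second share = 11 * 47 = 517
Larger share = 517

517


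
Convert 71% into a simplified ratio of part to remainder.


Part = 71%, Remainder = 29%
Ratio = 71:29
GCD(71, 29) = 1
Simplify: 71:29 = 71:29

71:29


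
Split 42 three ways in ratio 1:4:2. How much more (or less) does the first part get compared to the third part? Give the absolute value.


Total parts = 1 + 4 + 2 = 7
Value per part = 42 / 7 = 6
Shares: 1*6=6, 4*6=24, 2*6=12
First share = 6, third share = 12
Difference = |6 - 12| = 6

6


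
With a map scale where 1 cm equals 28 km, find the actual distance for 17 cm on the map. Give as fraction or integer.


Map scale: 1 cm = 28 km
Measured distance on map = 17 cm
Set up proportion: 17 * 28 / 1
= 476 / 1
= 476 km

476


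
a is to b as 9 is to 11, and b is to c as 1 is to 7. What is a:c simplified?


Given a:b = 9:11 and b:c = 1:7
Make b consistent. Multiply first ratio by 1: a:b = 9:11
Multiply second ratio by 11: b:c = 11:77
Now b = 11 in both, so a:b:c = 9:11:77
Therefore a:c = 9:77
Simplify by GCD: a:c = 9:77

9:77


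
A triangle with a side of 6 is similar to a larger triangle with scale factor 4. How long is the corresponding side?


Similar triangles have proportional sides
Scale factor = 4
Smaller side = 6
Corresponding larger side = 6 * 4
= 24

24


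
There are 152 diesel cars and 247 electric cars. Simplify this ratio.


Find GCD(152, 247)
GCD = 19
Divide both by 19: 152/19 = 8, 247/19 = 13
Simplified ratio = 8:13

8:13


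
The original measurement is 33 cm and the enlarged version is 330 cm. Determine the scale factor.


Original length = 33 cm
Scaled length = 330 cm
Scale factor = 330 / 33
= 10

10


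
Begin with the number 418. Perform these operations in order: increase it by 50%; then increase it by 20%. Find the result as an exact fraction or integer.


Start with 418.
Step 1: Increase by 50%: 418 * 150/100 = 627
Step 2: Increase by 20%: 627 * 120/100 = 3762/5
Final result = 3762/5

3762/5


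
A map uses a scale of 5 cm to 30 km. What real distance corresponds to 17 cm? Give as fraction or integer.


Map scale: 5 cm = 30 km
Measured distance on map = 17 cm
Set up proportion: 17 * 30 / 5
= 510 / 5
= 102 km

102


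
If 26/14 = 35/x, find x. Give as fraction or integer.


Setting up: 26/14 = 35/x
Cross multiply: 26 * x = 14 * 35
26x = 490
x = 490/26
x = 245/13

245/13


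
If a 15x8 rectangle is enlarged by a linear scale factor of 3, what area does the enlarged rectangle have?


Original dimensions: 15 x 8
Enlargement factor = 3
New width = 15 * 3 = 45
New height = 8 * 3 = 24
New area = 45 * 24 = 1080

1080


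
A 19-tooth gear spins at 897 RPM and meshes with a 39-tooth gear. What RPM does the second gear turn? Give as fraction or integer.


Gear ratio: teeth_A * RPM_A = teeth_B * RPM_B
19 * 897 = 39 * RPM_B
17043 = 39 * RPM_B
RPM_B = 17043 / 39
RPM_B = 437

437


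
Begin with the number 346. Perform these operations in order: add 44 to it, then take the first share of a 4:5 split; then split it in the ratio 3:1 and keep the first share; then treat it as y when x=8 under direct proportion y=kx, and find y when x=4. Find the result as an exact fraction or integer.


Start with 346.
Step 1: Add 44: 346+44=390; split 4:5 first = 390*4/9 = 520/3
Step 2: Split 3:1, first share = 520/3 * 3/4 = 130
Step 3: Direct prop: k = (130)/8; new y = k*4 = 130*4/8 = 65
Final result = 65

65


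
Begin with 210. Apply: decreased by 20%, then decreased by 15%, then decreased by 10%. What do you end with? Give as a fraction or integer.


Start: 210
Step 1: decrease by 20% => multiply by 80/100
  210 * 80/100 = 168
Step 2: decrease by 15% => multiply by 85/100
  168 * 85/100 = 714/5
Step 3: decrease by 10% => multiply by 90/100
  714/5 * 90/100 = 3213/25
Final value = 3213/25

3213/25


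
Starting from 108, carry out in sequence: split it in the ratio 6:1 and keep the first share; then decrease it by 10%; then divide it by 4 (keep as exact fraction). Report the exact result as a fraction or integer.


Start with 108.
Step 1: Split 6:1, first share = 108 * 6/7 = 648/7
Step 2: Decrease by 10%: 648/7 * 90/100 = 2916/35
Step 3: Divide by 4: 2916/35 / 4 = 729/35
Final result = 729/35

729/35


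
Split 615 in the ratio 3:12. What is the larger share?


Total parts = 3 + 12 = 15
Value per part = 615 / 15 = 41
First share = 3 * 41 = 123
Second share = 12 * 41 = 492
Larger share = 492

492


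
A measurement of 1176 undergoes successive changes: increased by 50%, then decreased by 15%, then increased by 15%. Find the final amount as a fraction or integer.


Start: 1176
Step 1: increase by 50% => multiply by 150/100
  1176 * 150/100 = 1764
Step 2: decrease by 15% => multiply by 85/100
  1764 * 85/100 = 7497/5
Step 3: increase by 15% => multiply by 115/100
  7497/5 * 115/100 = 172431/100
Final value = 172431/100

172431/100


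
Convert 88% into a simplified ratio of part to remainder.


Part = 88%, Remainder = 12%
Ratio = 88:12
GCD(88, 12) = 4
Simplify: 22:3 = 22:3

22:3


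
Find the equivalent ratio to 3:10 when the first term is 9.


Original ratio: 3:10
First term target: 9
Scale factor = 9 / 3 = 3
Multiply second term: 10 * 3 = 30
Equivalent ratio = 9:30

9:30


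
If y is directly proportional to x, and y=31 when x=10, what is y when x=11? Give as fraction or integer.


Direct proportion: y = kx
Find k: k = 31/10 = 31/10
Compute y at x=11: y = 31/10 * 11
y = 341/10

341/10


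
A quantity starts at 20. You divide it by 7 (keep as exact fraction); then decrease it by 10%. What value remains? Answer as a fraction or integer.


Start with 20.
Step 1: Divide by 7: 20 / 7 = 20/7
Step 2: Decrease by 10%: 20/7 * 90/100 = 18/7
Final result = 18/7

18/7


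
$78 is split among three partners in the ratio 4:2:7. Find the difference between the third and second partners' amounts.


Total parts = 4 + 2 + 7 = 13
Value per part = 78 / 13 = 6
Shares: 4*6=24, 2*6=12, 7*6=42
Third share = 42, second share = 12
Difference = |42 - 12| = 30

30


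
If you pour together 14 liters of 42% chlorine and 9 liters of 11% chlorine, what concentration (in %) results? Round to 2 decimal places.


Solute in mixture 1 = 42% of 14 L = 14*42/100 = 147/25 L
Solute in mixture 2 = 11% of 9 L = 9*11/100 = 99/100 L
Total solute = 147/25 + 99/100 = 687/100 L
Total volume = 14 + 9 = 23 L
Final concentration = 687/100/23 * 100 = 29.87%

29.87


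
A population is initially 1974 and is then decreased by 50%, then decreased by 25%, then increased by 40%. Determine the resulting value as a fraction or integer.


Start: 1974
Step 1: decrease by 50% => multiply by 50/100
  1974 * 50/100 = 987
Step 2: decrease by 25% => multiply by 75/100
  987 * 75/100 = 2961/4
Step 3: increase by 40% => multiply by 140/100
  2961/4 * 140/100 = 20727/20
Final value = 20727/20

20727/20


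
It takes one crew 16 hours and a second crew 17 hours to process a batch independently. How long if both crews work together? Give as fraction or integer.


Rate of A = 1/16 job per hour
Rate of B = 1/17 job per hour
Combined rate = 1/16 + 1/17
Find common denominator: (17 + 16)/(16*17) = 33/272
Combined rate = 33/272 job per hour
Time together = 1 / (33/272) = 272/33 hours

272/33


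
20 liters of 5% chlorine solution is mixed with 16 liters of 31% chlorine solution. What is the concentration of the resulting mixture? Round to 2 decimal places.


Solute in mixture 1 = 5% of 20 L = 20*5/100 = 1 L
Solute in mixture 2 = 31% of 16 L = 16*31/100 = 124/25 L
Total solute = 1 + 124/25 = 149/25 L
Total volume = 20 + 16 = 36 L
Final concentration = 149/25/36 * 100 = 16.56%

16.56


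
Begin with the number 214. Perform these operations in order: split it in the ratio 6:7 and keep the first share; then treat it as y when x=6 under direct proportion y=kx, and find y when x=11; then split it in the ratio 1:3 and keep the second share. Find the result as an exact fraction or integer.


Start with 214.
Step 1: Split 6:7, first share = 214 * 6/13 = 1284/13
Step 2: Direct prop: k = (1284/13)/6; new y = k*11 = 1284/13*11/6 = 2354/13
Step 3: Split 1:3, second share = 2354/13 * 3/4 = 3531/26
Final result = 3531/26

3531/26


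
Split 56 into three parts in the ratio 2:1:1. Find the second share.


Ratio = 2:1:1
Total parts = 2 + 1 + 1 = 4
Value per part = 56 / 4 = 14
First share = 2 * 14 = 28
Middle share = 1 * 14 = 14
Third share = 1 * 14 = 14

14


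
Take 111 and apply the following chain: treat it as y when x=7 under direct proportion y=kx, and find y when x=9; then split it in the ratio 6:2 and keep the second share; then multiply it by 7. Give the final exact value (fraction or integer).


Start with 111.
Step 1: Direct prop: k = (111)/7; new y = k*9 = 111*9/7 = 999/7
Step 2: Split 6:2, second share = 999/7 * 2/8 = 999/28
Step 3: Multiply by 7: 999/28 * 7 = 999/4
Final result = 999/4

999/4


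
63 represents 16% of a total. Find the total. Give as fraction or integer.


Given: 63 is 16% of the whole
Set up: 63 = 16/100 * whole
whole = 63 * 100 / 16
whole = 6300 / 16
whole = 1575/4

1575/4


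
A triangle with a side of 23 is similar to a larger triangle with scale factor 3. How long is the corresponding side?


Similar triangles have proportional sides
Scale factor = 3
Smaller side = 23
Corresponding larger side = 23 * 3
= 69

69


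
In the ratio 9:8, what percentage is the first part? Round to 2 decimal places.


Total parts = 9 + 8 = 17
First part fraction = 9/17
Percentage = (9/17) * 100
= 0.529412 * 100
= 52.94%

52.94


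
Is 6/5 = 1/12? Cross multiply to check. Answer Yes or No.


Cross multiply to check 6/5 = 1/12
Left cross product: 6 * 12 = 72
Right cross product: 5 * 1 = 5
72 != 5
Not equal, so proportions differ => No

No


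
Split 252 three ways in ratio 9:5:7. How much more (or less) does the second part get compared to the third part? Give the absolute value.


Total parts = 9 + 5 + 7 = 21
Value per part = 252 / 21 = 12
Shares: 9*12=108, 5*12=60, 7*12=84
Second share = 60, third share = 84
Difference = |60 - 84| = 24

24


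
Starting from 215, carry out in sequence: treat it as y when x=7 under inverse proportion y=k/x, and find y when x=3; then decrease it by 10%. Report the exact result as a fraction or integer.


Start with 215.
Step 1: Inverse prop: k = (215)*7; new y = k/3 = 215*7/3 = 1505/3
Step 2: Decrease by 10%: 1505/3 * 90/100 = 903/2
Final result = 903/2

903/2


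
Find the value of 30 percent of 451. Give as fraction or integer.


Compute 30% of 451
Convert percentage: 30% = 30/100
Multiply: 451 * 30/100
= 13530/100
= 1353/10

1353/10


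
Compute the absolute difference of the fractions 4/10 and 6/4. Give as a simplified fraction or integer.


Simplify: 4/10 = 2/5 and 6/4 = 3/2
Find common denominator: LCD = 10
Convert: 4/10 and 15/10
Difference = |4 - 15|/10 = 11/10
Simplified = 11/10

11/10


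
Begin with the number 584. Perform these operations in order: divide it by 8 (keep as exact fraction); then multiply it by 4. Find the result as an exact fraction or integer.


Start with 584.
Step 1: Divide by 8: 584 / 8 = 73
Step 2: Multiply by 4: 73 * 4 = 292
Final result = 292

292


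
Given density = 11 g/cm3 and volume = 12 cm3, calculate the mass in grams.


Using mass = density * volume
Density = 11 g/cm3
Volume = 12 cm3
Mass = 11 * 12
= 132 g

132


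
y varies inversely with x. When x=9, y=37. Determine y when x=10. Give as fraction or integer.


Inverse proportion: y = k/x
Find k: k = 9 * 37 = 333
Compute y at x=10: y = 333/10
y = 333/10

333/10


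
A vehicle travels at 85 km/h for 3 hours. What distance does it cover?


Using distance = speed * time
Speed = 85 km/h
Time = 3 hours
Distance = 85 * 3
= 255 km

255


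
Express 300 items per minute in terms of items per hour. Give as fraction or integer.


Converting from per minute to per hour
Rate = 300 items per minute
Multiply by 60: 300 * 60
= 18000 items per hour

18000


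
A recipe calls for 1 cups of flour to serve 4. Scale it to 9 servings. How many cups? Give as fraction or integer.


Original: 1 cups for 4 servings
Target servings = 9
Scaling factor = 9/4
New amount = 1 * 9/4
= 9/4
= 9/4 cups

9/4


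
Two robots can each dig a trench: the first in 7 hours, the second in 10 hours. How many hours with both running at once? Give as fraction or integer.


Rate of A = 1/7 job per hour
Rate of B = 1/10 job per hour
Combined rate = 1/7 + 1/10
Find common denominator: (10 + 7)/(7*10) = 17/70
Combined rate = 17/70 job per hour
Time together = 1 / (17/70) = 70/17 hours

70/17


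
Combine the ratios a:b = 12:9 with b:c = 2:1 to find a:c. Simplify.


Given a:b = 12:9 and b:c = 2:1
Make b consistent. Multiply first ratio by 2: a:b = 24:18
Multiply second ratio by 9: b:c = 18:9
Now b = 18 in both, so a:b:c = 24:18:9
Therefore a:c = 24:9
Simplify by GCD: a:c = 8:3

8:3


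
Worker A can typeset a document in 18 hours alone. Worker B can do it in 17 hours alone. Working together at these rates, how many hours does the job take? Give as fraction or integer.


Rate of A = 1/18 job per hour
Rate of B = 1/17 job per hour
Combined rate = 1/18 + 1/17
Find common denominator: (17 + 18)/(18*17) = 35/306
Combined rate = 35/306 job per hour
Time together = 1 / (35/306) = 306/35 hours

306/35


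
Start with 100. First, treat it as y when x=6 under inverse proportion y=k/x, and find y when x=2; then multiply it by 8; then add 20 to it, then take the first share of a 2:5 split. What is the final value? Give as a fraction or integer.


Start with 100.
Step 1: Inverse prop: k = (100)*6; new y = k/2 = 100*6/2 = 300
Step 2: Multiply by 8: 300 * 8 = 2400
Step 3: Add 20: 2400+20=2420; split 2:5 first = 2420*2/7 = 4840/7
Final result = 4840/7

4840/7


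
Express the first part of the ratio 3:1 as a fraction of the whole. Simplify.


Total parts = 3 + 1 = 4
First part fraction = 3/4
Simplify: 3/4 = 3/4

3/4


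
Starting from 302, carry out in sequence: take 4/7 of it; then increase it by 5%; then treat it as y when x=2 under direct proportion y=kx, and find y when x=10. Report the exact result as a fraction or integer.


Start with 302.
Step 1: Take 4/7: 302 * 4/7 = 1208/7
Step 2: Increase by 5%: 1208/7 * 105/100 = 906/5
Step 3: Direct prop: k = (906/5)/2; new y = k*10 = 906/5*10/2 = 906
Final result = 906

906


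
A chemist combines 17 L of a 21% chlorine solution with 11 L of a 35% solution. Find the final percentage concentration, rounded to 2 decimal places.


Solute in mixture 1 = 21% of 17 L = 17*21/100 = 357/100 L
Solute in mixture 2 = 35% of 11 L = 11*35/100 = 77/20 L
Total solute = 357/100 + 77/20 = 371/50 L
Total volume = 17 + 11 = 28 L
Final concentration = 371/50/28 * 100 = 26.50%

26.50


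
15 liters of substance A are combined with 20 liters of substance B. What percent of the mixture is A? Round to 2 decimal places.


Volume of A = 15 L
Volume of B = 20 L
Total volume = 15 + 20 = 35 L
Percentage of A = (15/35) * 100
= 42.86%

42.86


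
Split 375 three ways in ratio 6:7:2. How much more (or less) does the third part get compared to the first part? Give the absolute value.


Total parts = 6 + 7 + 2 = 15
Value per part = 375 / 15 = 25
Shares: 6*25=150, 7*25=175, 2*25=50
Third share = 50, first share = 150
Difference = |50 - 150| = 100

100


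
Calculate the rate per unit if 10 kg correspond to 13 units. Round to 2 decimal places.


Total kg = 10
Number of units = 13
Unit rate = 10 / 13
= 0.77 kg per unit

0.77


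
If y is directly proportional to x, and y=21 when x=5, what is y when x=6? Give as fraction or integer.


Direct proportion: y = kx
Find k: k = 21/5 = 21/5
Compute y at x=6: y = 21/5 * 6
y = 126/5

126/5


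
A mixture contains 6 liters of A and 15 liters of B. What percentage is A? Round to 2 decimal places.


Volume of A = 6 L
Volume of B = 15 L
Total volume = 6 + 15 = 21 L
Percentage of A = (6/21) * 100
= 28.57%

28.57


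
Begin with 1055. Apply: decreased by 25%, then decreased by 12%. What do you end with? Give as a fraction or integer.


Start: 1055
Step 1: decrease by 25% => multiply by 75/100
  1055 * 75/100 = 3165/4
Step 2: decrease by 12% => multiply by 88/100
  3165/4 * 88/100 = 6963/10
Final value = 6963/10

6963/10


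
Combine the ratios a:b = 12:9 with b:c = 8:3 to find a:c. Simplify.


Given a:b = 12:9 and b:c = 8:3
Make b consistent. Multiply first ratio by 8: a:b = 96:72
Multiply second ratio by 9: b:c = 72:27
Now b = 72 in both, so a:b:c = 96:72:27
Therefore a:c = 96:27
Simplify by GCD: a:c = 32:9

32:9


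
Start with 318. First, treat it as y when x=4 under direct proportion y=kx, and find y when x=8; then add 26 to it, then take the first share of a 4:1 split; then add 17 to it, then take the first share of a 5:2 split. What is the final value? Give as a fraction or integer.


Start with 318.
Step 1: Direct prop: k = (318)/4; new y = k*8 = 318*8/4 = 636
Step 2: Add 26: 636+26=662; split 4:1 first = 662*4/5 = 2648/5
Step 3: Add 17: 2648/5+17=2733/5; split 5:2 first = 2733/5*5/7 = 2733/7
Final result = 2733/7

2733/7


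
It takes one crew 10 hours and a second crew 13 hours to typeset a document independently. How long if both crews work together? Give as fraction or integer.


Rate of A = 1/10 job per hour
Rate of B = 1/13 job per hour
Combined rate = 1/10 + 1/13
Find common denominator: (13 + 10)/(10*13) = 23/130
Combined rate = 23/130 job per hour
Time together = 1 / (23/130) = 130/23 hours

130/23


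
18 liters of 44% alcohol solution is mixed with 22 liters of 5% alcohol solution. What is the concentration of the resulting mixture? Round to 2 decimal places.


Solute in mixture 1 = 44% of 18 L = 18*44/100 = 198/25 L
Solute in mixture 2 = 5% of 22 L = 22*5/100 = 11/10 L
Total solute = 198/25 + 11/10 = 451/50 L
Total volume = 18 + 22 = 40 L
Final concentration = 451/50/40 * 100 = 22.55%

22.55


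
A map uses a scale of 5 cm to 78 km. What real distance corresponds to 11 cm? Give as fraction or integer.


Map scale: 5 cm = 78 km
Measured distance on map = 11 cm
Set up proportion: 11 * 78 / 5
= 858 / 5
= 858/5 km

858/5


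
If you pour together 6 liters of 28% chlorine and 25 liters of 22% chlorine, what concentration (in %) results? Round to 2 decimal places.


Solute in mixture 1 = 28% of 6 L = 6*28/100 = 42/25 L
Solute in mixture 2 = 22% of 25 L = 25*22/100 = 11/2 L
Total solute = 42/25 + 11/2 = 359/50 L
Total volume = 6 + 25 = 31 L
Final concentration = 359/50/31 * 100 = 23.16%

23.16


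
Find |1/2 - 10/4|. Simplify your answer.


Simplify: 1/2 = 1/2 and 10/4 = 5/2
Find common denominator: LCD = 2
Convert: 1/2 and 5/2
Difference = |1 - 5|/2 = 4/2
Simplified = 2

2


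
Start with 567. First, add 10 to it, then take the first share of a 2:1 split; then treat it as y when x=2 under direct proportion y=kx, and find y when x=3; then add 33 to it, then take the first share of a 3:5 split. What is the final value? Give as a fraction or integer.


Start with 567.
Step 1: Add 10: 567+10=577; split 2:1 first = 577*2/3 = 1154/3
Step 2: Direct prop: k = (1154/3)/2; new y = k*3 = 1154/3*3/2 = 577
Step 3: Add 33: 577+33=610; split 3:5 first = 610*3/8 = 915/4
Final result = 915/4

915/4


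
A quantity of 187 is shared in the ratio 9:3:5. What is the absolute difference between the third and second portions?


Total parts = 9 + 3 + 5 = 17
Value per part = 187 / 17 = 11
Shares: 9*11=99, 3*11=33, 5*11=55
Third share = 55, second share = 33
Difference = |55 - 33| = 22

22


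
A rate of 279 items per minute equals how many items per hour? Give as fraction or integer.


Converting from per minute to per hour
Rate = 279 items per minute
Multiply by 60: 279 * 60
= 16740 items per hour

16740


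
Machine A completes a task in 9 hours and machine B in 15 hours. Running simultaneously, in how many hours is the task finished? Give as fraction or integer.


Rate of A = 1/9 job per hour
Rate of B = 1/15 job per hour
Combined rate = 1/9 + 1/15
Find common denominator: (15 + 9)/(9*15) = 24/135
Combined rate = 8/45 job per hour
Time together = 1 / (8/45) = 45/8 hours

45/8


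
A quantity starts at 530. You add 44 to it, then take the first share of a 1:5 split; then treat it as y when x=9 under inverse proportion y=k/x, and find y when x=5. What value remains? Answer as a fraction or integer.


Start with 530.
Step 1: Add 44: 530+44=574; split 1:5 first = 574*1/6 = 287/3
Step 2: Inverse prop: k = (287/3)*9; new y = k/5 = 287/3*9/5 = 861/5
Final result = 861/5

861/5


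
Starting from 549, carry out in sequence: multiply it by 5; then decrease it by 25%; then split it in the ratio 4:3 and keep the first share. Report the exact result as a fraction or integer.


Start with 549.
Step 1: Multiply by 5: 549 * 5 = 2745
Step 2: Decrease by 25%: 2745 * 75/100 = 8235/4
Step 3: Split 4:3, first share = 8235/4 * 4/7 = 8235/7
Final result = 8235/7

8235/7


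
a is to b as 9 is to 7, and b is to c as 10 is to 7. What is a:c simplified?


Given a:b = 9:7 and b:c = 10:7
Make b consistent. Multiply first ratio by 10: a:b = 90:70
Multiply second ratio by 7: b:c = 70:49
Now b = 70 in both, so a:b:c = 90:70:49
Therefore a:c = 90:49
Simplify by GCD: a:c = 90:49

90:49


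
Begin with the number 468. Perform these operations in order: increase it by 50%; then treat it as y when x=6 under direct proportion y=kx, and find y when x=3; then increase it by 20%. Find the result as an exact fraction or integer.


Start with 468.
Step 1: Increase by 50%: 468 * 150/100 = 702
Step 2: Direct prop: k = (702)/6; new y = k*3 = 702*3/6 = 351
Step 3: Increase by 20%: 351 * 120/100 = 2106/5
Final result = 2106/5

2106/5


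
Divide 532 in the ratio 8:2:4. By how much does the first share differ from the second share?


Total parts = 8 + 2 + 4 = 14
Value per part = 532 / 14 = 38
Shares: 8*38=304, 2*38=76, 4*38=152
First share = 304, second share = 76
Difference = |304 - 76| = 228

228


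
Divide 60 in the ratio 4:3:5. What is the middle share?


Ratio = 4:3:5
Total parts = 4 + 3 + 5 = 12
Value per part = 60 / 12 = 5
First share = 4 * 5 = 20
Middle share = 3 * 5 = 15
Third share = 5 * 5 = 25

15


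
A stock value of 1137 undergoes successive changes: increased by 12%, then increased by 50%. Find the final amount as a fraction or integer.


Start: 1137
Step 1: increase by 12% => multiply by 112/100
  1137 * 112/100 = 31836/25
Step 2: increase by 50% => multiply by 150/100
  31836/25 * 150/100 = 47754/25
Final value = 47754/25

47754/25


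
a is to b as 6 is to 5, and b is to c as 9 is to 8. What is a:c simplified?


Given a:b = 6:5 and b:c = 9:8
Make b consistent. Multiply first ratio by 9: a:b = 54:45
Multiply second ratio by 5: b:c = 45:40
Now b = 45 in both, so a:b:c = 54:45:40
Therefore a:c = 54:40
Simplify by GCD: a:c = 27:20

27:20


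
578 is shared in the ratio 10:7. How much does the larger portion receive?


Total parts = 10 + 7 = 17
Value per part = 578 / 17 = 34
First share = 10 * 34 = 340
Second share = 7 * 34 = 238
Larger share = 340

340


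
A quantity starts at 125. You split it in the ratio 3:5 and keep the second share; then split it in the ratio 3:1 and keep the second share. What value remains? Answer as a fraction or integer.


Start with 125.
Step 1: Split 3:5, second share = 125 * 5/8 = 625/8
Step 2: Split 3:1, second share = 625/8 * 1/4 = 625/32
Final result = 625/32

625/32


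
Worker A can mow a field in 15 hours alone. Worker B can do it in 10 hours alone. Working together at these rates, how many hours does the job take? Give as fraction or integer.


Rate of A = 1/15 job per hour
Rate of B = 1/10 job per hour
Combined rate = 1/15 + 1/10
Find common denominator: (10 + 15)/(15*10) = 25/150
Combined rate = 1/6 job per hour
Time together = 1 / (1/6) = 6 hours

6


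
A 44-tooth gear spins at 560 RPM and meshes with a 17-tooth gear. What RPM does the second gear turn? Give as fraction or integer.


Gear ratio: teeth_A * RPM_A = teeth_B * RPM_B
44 * 560 = 17 * RPM_B
24640 = 17 * RPM_B
RPM_B = 24640 / 17
RPM_B = 24640/17

24640/17


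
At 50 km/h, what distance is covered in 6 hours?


Using distance = speed * time
Speed = 50 km/h
Time = 6 hours
Distance = 50 * 6
= 300 km

300


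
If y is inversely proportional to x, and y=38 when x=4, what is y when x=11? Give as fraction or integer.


Inverse proportion: y = k/x
Find k: k = 4 * 38 = 152
Compute y at x=11: y = 152/11
y = 152/11

152/11


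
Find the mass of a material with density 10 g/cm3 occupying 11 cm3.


Using mass = density * volume
Density = 10 g/cm3
Volume = 11 cm3
Mass = 10 * 11
= 110 g

110


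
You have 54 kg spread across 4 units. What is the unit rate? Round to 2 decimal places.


Total kg = 54
Number of units = 4
Unit rate = 54 / 4
= 13.50 kg per unit

13.50


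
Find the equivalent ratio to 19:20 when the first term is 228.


Original ratio: 19:20
First term target: 228
Scale factor = 228 / 19 = 12
Multiply second term: 20 * 12 = 240
Equivalent ratio = 228:240

228:240


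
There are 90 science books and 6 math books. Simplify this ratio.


Find GCD(90, 6)
GCD = 6
Divide both by 6: 90/6 = 15, 6/6 = 1
Simplified ratio = 15:1

15:1


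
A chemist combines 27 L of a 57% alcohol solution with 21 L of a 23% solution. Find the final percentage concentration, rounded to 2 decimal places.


Solute in mixture 1 = 57% of 27 L = 27*57/100 = 1539/100 L
Solute in mixture 2 = 23% of 21 L = 21*23/100 = 483/100 L
Total solute = 1539/100 + 483/100 = 1011/50 L
Total volume = 27 + 21 = 48 L
Final concentration = 1011/50/48 * 100 = 42.13%

42.13


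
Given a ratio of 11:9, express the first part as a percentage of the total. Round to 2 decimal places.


Total parts = 11 + 9 = 20
First part fraction = 11/20
Percentage = (11/20) * 100
= 0.55 * 100
= 55.00%

55.00


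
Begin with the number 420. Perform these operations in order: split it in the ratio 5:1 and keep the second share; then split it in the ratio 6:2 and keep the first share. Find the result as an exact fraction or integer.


Start with 420.
Step 1: Split 5:1, second share = 420 * 1/6 = 70
Step 2: Split 6:2, first share = 70 * 6/8 = 105/2
Final result = 105/2

105/2


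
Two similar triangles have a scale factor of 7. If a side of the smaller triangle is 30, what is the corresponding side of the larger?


Similar triangles have proportional sides
Scale factor = 7
Smaller side = 30
Corresponding larger side = 30 * 7
= 210

210


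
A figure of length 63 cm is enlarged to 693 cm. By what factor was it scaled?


Original length = 63 cm
Scaled length = 693 cm
Scale factor = 693 / 63
= 11

11


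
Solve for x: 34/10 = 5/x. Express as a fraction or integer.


Setting up: 34/10 = 5/x
Cross multiply: 34 * x = 10 * 5
34x = 50
x = 50/34
x = 25/17

25/17


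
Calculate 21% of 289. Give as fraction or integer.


Compute 21% of 289
Convert percentage: 21% = 21/100
Multiply: 289 * 21/100
= 6069/100
= 6069/100

6069/100


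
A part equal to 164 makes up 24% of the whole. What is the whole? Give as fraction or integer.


Given: 164 is 24% of the whole
Set up: 164 = 24/100 * whole
whole = 164 * 100 / 24
whole = 16400 / 24
whole = 2050/3

2050/3


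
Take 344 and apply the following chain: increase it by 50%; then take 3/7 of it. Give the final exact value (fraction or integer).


Start with 344.
Step 1: Increase by 50%: 344 * 150/100 = 516
Step 2: Take 3/7: 516 * 3/7 = 1548/7
Final result = 1548/7

1548/7


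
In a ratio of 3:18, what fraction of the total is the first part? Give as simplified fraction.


Total parts = 3 + 18 = 21
First part fraction = 3/21
Simplify: 3/21 = 1/7

1/7


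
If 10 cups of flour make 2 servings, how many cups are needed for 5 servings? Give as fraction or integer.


Original: 10 cups for 2 servings
Target servings = 5
Scaling factor = 5/2
New amount = 10 * 5/2
= 50/2
= 25 cups

25


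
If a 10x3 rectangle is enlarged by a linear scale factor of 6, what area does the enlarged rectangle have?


Original dimensions: 10 x 3
Enlargement factor = 6
New width = 10 * 6 = 60
New height = 3 * 6 = 18
New area = 60 * 18 = 1080

1080


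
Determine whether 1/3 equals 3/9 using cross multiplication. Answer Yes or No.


Cross multiply to check 1/3 = 3/9
Left cross product: 1 * 9 = 9
Right cross product: 3 * 3 = 9
9 = 9
Equal, so proportions match => Yes

Yes


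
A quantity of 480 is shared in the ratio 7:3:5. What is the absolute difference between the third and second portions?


Total parts = 7 + 3 + 5 = 15
Value per part = 480 / 15 = 32
Shares: 7*32=224, 3*32=96, 5*32=160
Third share = 160, second share = 96
Difference = |160 - 96| = 64

64


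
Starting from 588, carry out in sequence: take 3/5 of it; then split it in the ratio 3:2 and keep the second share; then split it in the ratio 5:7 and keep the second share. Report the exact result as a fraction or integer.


Start with 588.
Step 1: Take 3/5: 588 * 3/5 = 1764/5
Step 2: Split 3:2, second share = 1764/5 * 2/5 = 3528/25
Step 3: Split 5:7, second share = 3528/25 * 7/12 = 2058/25
Final result = 2058/25

2058/25


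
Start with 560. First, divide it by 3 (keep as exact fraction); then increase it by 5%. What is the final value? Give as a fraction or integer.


Start with 560.
Step 1: Divide by 3: 560 / 3 = 560/3
Step 2: Increase by 5%: 560/3 * 105/100 = 196
Final result = 196

196


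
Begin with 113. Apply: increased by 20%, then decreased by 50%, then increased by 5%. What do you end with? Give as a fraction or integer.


Start: 113
Step 1: increase by 20% => multiply by 120/100
  113 * 120/100 = 678/5
Step 2: decrease by 50% => multiply by 50/100
  678/5 * 50/100 = 339/5
Step 3: increase by 5% => multiply by 105/100
  339/5 * 105/100 = 7119/100
Final value = 7119/100

7119/100


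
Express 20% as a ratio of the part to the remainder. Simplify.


Part = 20%, Remainder = 80%
Ratio = 20:80
GCD(20, 80) = 20
Simplify: 1:4 = 1:4

1:4


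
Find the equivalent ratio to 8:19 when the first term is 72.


Original ratio: 8:19
First term target: 72
Scale factor = 72 / 8 = 9
Multiply second term: 19 * 9 = 171
Equivalent ratio = 72:171

72:171


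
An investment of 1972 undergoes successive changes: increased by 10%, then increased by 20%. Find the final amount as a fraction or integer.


Start: 1972
Step 1: increase by 10% => multiply by 110/100
  1972 * 110/100 = 10846/5
Step 2: increase by 20% => multiply by 120/100
  10846/5 * 120/100 = 65076/25
Final value = 65076/25

65076/25


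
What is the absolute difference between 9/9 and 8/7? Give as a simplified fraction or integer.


Simplify: 9/9 = 1 and 8/7 = 8/7
Find common denominator: LCD = 7
Convert: 7/7 and 8/7
Difference = |7 - 8|/7 = 1/7
Simplified = 1/7

1/7


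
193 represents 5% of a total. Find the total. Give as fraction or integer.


Given: 193 is 5% of the whole
Set up: 193 = 5/100 * whole
whole = 193 * 100 / 5
whole = 19300 / 5
whole = 3860

3860


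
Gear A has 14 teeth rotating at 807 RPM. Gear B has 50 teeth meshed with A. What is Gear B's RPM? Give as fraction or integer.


Gear ratio: teeth_A * RPM_A = teeth_B * RPM_B
14 * 807 = 50 * RPM_B
11298 = 50 * RPM_B
RPM_B = 11298 / 50
RPM_B = 5649/25

5649/25


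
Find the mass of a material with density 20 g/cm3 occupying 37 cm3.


Using mass = density * volume
Density = 20 g/cm3
Volume = 37 cm3
Mass = 20 * 37
= 740 g

740


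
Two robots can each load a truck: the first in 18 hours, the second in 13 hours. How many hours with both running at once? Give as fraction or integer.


Rate of A = 1/18 job per hour
Rate of B = 1/13 job per hour
Combined rate = 1/18 + 1/13
Find common denominator: (13 + 18)/(18*13) = 31/234
Combined rate = 31/234 job per hour
Time together = 1 / (31/234) = 234/31 hours

234/31


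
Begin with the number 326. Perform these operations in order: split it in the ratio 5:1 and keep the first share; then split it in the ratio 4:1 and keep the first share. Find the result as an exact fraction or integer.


Start with 326.
Step 1: Split 5:1, first share = 326 * 5/6 = 815/3
Step 2: Split 4:1, first share = 815/3 * 4/5 = 652/3
Final result = 652/3

652/3


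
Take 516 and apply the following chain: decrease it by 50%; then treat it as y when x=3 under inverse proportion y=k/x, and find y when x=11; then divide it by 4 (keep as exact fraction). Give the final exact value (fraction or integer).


Start with 516.
Step 1: Decrease by 50%: 516 * 50/100 = 258
Step 2: Inverse prop: k = (258)*3; new y = k/11 = 258*3/11 = 774/11
Step 3: Divide by 4: 774/11 / 4 = 387/22
Final result = 387/22

387/22


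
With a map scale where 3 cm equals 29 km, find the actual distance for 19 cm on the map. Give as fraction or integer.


Map scale: 3 cm = 29 km
Measured distance on map = 19 cm
Set up proportion: 19 * 29 / 3
= 551 / 3
= 551/3 km

551/3


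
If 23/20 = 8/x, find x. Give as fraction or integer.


Setting up: 23/20 = 8/x
Cross multiply: 23 * x = 20 * 8
23x = 160
x = 160/23
x = 160/23

160/23


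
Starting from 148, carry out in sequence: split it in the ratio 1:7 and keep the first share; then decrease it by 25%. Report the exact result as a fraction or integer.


Start with 148.
Step 1: Split 1:7, first share = 148 * 1/8 = 37/2
Step 2: Decrease by 25%: 37/2 * 75/100 = 111/8
Final result = 111/8

111/8


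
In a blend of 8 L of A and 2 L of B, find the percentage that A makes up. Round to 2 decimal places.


Volume of A = 8 L
Volume of B = 2 L
Total volume = 8 + 2 = 10 L
Percentage of A = (8/10) * 100
= 80.00%

80.00


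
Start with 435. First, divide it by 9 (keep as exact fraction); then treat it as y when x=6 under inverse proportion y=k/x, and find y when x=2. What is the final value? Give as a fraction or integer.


Start with 435.
Step 1: Divide by 9: 435 / 9 = 145/3
Step 2: Inverse prop: k = (145/3)*6; new y = k/2 = 145/3*6/2 = 145
Final result = 145

145


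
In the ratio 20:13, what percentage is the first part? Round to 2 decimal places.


Total parts = 20 + 13 = 33
First part fraction = 20/33
Percentage = (20/33) * 100
= 0.606061 * 100
= 60.61%

60.61


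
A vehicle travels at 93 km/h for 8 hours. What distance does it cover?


Using distance = speed * time
Speed = 93 km/h
Time = 8 hours
Distance = 93 * 8
= 744 km

744


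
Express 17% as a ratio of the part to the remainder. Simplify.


Part = 17%, Remainder = 83%
Ratio = 17:83
GCD(17, 83) = 1
Simplify: 17:83 = 17:83

17:83


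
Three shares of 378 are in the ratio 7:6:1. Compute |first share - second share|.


Total parts = 7 + 6 + 1 = 14
Value per part = 378 / 14 = 27
Shares: 7*27=189, 6*27=162, 1*27=27
First share = 189, second share = 162
Difference = |189 - 162| = 27

27


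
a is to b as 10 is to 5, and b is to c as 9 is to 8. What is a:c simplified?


Given a:b = 10:5 and b:c = 9:8
Make b consistent. Multiply first ratio by 9: a:b = 90:45
Multiply second ratio by 5: b:c = 45:40
Now b = 45 in both, so a:b:c = 90:45:40
Therefore a:c = 90:40
Simplify by GCD: a:c = 9:4

9:4


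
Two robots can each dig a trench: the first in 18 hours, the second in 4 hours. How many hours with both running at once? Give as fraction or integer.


Rate of A = 1/18 job per hour
Rate of B = 1/4 job per hour
Combined rate = 1/18 + 1/4
Find common denominator: (4 + 18)/(18*4) = 22/72
Combined rate = 11/36 job per hour
Time together = 1 / (11/36) = 36/11 hours

36/11


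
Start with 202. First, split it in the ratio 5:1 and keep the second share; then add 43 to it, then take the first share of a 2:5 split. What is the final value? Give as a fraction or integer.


Start with 202.
Step 1: Split 5:1, second share = 202 * 1/6 = 101/3
Step 2: Add 43: 101/3+43=230/3; split 2:5 first = 230/3*2/7 = 460/21
Final result = 460/21

460/21


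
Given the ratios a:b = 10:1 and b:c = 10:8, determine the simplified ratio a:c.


Given a:b = 10:1 and b:c = 10:8
Make b consistent. Multiply first ratio by 10: a:b = 100:10
Multiply second ratio by 1: b:c = 10:8
Now b = 10 in both, so a:b:c = 100:10:8
Therefore a:c = 100:8
Simplify by GCD: a:c = 25:2

25:2


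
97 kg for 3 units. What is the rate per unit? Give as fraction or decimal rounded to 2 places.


Total kg = 97
Number of units = 3
Unit rate = 97 / 3
= 32.33 kg per unit

32.33


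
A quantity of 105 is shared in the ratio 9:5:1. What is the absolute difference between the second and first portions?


Total parts = 9 + 5 + 1 = 15
Value per part = 105 / 15 = 7
Shares: 9*7=63, 5*7=35, 1*7=7
Second share = 35, first share = 63
Difference = |35 - 63| = 28

28


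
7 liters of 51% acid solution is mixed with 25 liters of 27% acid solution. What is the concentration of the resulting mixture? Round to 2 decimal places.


Solute in mixture 1 = 51% of 7 L = 7*51/100 = 357/100 L
Solute in mixture 2 = 27% of 25 L = 25*27/100 = 27/4 L
Total solute = 357/100 + 27/4 = 258/25 L
Total volume = 7 + 25 = 32 L
Final concentration = 258/25/32 * 100 = 32.25%

32.25


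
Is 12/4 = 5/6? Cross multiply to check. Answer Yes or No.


Cross multiply to check 12/4 = 5/6
Left cross product: 12 * 6 = 72
Right cross product: 4 * 5 = 20
72 != 20
Not equal, so proportions differ => No

No


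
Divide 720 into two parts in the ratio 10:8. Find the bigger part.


Total parts = 10 + 8 = 18
Value per part = 720 / 18 = 40
First share = 10 * 40 = 400
Second share = 8 * 40 = 320
Larger share = 400

400


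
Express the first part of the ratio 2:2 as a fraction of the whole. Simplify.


Total parts = 2 + 2 = 4
First part fraction = 2/4
Simplify: 2/4 = 1/2

1/2


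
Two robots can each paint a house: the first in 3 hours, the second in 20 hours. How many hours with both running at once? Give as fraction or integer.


Rate of A = 1/3 job per hour
Rate of B = 1/20 job per hour
Combined rate = 1/3 + 1/20
Find common denominator: (20 + 3)/(3*20) = 23/60
Combined rate = 23/60 job per hour
Time together = 1 / (23/60) = 60/23 hours

60/23


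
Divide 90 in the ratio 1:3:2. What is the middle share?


Ratio = 1:3:2
Total parts = 1 + 3 + 2 = 6
Value per part = 90 / 6 = 15
First share = 1 * 15 = 15
Middle share = 3 * 15 = 45
Third share = 2 * 15 = 30

45


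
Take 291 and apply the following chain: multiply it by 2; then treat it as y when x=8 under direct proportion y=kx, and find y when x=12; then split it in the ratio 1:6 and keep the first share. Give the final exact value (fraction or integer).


Start with 291.
Step 1: Multiply by 2: 291 * 2 = 582
Step 2: Direct prop: k = (582)/8; new y = k*12 = 582*12/8 = 873
Step 3: Split 1:6, first share = 873 * 1/7 = 873/7
Final result = 873/7

873/7


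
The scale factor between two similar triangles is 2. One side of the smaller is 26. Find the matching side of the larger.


Similar triangles have proportional sides
Scale factor = 2
Smaller side = 26
Corresponding larger side = 26 * 2
= 52

52


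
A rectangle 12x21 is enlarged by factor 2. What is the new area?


Original dimensions: 12 x 21
Enlargement factor = 2
New width = 12 * 2 = 24
New height = 21 * 2 = 42
New area = 24 * 42 = 1008

1008


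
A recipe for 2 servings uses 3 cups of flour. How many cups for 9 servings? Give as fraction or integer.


Original: 3 cups for 2 servings
Target servings = 9
Scaling factor = 9/2
New amount = 3 * 9/2
= 27/2
= 27/2 cups

27/2


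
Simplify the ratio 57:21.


Find GCD(57, 21)
GCD = 3
Divide both by 3: 57/3 = 19, 21/3 = 7
Simplified ratio = 19:7

19:7


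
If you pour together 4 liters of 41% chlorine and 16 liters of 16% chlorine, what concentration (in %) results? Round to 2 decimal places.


Solute in mixture 1 = 41% of 4 L = 4*41/100 = 41/25 L
Solute in mixture 2 = 16% of 16 L = 16*16/100 = 64/25 L
Total solute = 41/25 + 64/25 = 21/5 L
Total volume = 4 + 16 = 20 L
Final concentration = 21/5/20 * 100 = 21.00%

21.00
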